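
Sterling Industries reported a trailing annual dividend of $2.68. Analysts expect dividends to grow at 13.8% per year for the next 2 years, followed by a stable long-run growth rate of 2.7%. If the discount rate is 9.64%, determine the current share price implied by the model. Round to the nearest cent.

Two-stage DDM. Project D₁…D_2 at 0.138, terminal growth 0.027, discount at r = 0.0964.
D_1 = 3.0498
D_2 = 3.4707
Terminal value at t=2: TV = D_3/(r−g) = 3.5644/(0.0964−0.027) = 51.3606
P₀ = 3.0498/(1+0.0964)^1 + 3.4707/(1+0.0964)^2 + 51.3606/(1+0.0964)^2 = 48.3949

$48.39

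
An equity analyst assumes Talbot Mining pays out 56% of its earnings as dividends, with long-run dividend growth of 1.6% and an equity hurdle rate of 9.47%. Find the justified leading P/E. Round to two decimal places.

Justified leading P/E = b/(r−g) = 0.56/(0.0947−0.016) = 7.1156

7.12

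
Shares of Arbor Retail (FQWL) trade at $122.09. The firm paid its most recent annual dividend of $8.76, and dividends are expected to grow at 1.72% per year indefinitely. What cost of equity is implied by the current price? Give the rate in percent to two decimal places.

9.02%

Rearranging the constant-growth DDM: r = D₁/P₀ + g.
D₁ = 8.76 × (1 + 0.0172) = 8.9107.
r = 8.9107 / 122.09 + 0.0172 = 0.07298 + 0.0172 = 0.09018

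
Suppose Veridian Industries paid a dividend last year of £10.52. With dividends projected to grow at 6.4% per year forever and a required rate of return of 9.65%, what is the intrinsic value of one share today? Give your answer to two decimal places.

£344.41

Gordon growth model: P₀ = D₁/(r − g). D₁ = 10.52 × (1 + 0.064) = 11.1933.
P₀ = 11.1933 / (0.0965 − 0.064) = 11.1933 / 0.0325 = 344.4086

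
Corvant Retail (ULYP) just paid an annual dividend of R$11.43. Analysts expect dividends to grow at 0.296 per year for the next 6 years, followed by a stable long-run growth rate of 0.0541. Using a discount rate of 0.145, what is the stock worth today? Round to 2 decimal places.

R$386.90

Two-stage DDM. Project D₁…D_6 at 0.296, terminal growth 0.0541, discount at r = 0.145.
D_1 = 14.8133
D_2 = 19.1980
D_3 = 24.8806
D_4 = 32.2453
D_5 = 41.7899
D_6 = 54.1597
Terminal value at t=6: TV = D_7/(r−g) = 57.0897/(0.145−0.0541) = 628.0499
P₀ = 14.8133/(1+0.145)^1 + 19.1980/(1+0.145)^2 + 24.8806/(1+0.145)^3 + 32.2453/(1+0.145)^4 + 41.7899/(1+0.145)^5 + 54.1597/(1+0.145)^6 + 628.0499/(1+0.145)^6 = 386.9012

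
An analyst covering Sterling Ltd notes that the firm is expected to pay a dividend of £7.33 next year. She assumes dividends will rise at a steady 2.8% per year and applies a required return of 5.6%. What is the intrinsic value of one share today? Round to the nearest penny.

Gordon growth model: P₀ = D₁/(r − g), with D₁ = 7.33 given directly.
P₀ = 7.3300 / (0.056 − 0.028) = 7.3300 / 0.028 = 261.7857

£261.79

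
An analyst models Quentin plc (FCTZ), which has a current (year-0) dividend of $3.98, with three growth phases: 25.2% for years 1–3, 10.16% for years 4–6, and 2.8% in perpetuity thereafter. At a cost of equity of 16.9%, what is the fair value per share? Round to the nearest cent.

Three-stage DDM. Project D₁…D_6; terminal Gordon value at t=6 with g = 0.028; discount at r = 0.169.
D_1 = 4.9830
D_2 = 6.2387
D_3 = 7.8108
D_4 = 8.6044
D_5 = 9.4786
D_6 = 10.4416
TV_6 = 10.7340/(0.169−0.028) = 76.1275
P₀ = Σ Dₜ/(1+r)ᵗ + TV_6/(1+r)^6 = 56.5880

$56.59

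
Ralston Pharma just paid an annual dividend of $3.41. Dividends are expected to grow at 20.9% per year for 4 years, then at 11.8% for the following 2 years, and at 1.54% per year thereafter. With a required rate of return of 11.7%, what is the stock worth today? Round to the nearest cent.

Three-stage DDM. Project D₁…D_6; terminal Gordon value at t=6 with g = 0.0154; discount at r = 0.117.
D_1 = 4.1227
D_2 = 4.9843
D_3 = 6.0261
D_4 = 7.2855
D_5 = 8.1452
D_6 = 9.1063
TV_6 = 9.2466/(0.117−0.0154) = 91.0095
P₀ = Σ Dₜ/(1+r)ᵗ + TV_6/(1+r)^6 = 72.9185

$72.92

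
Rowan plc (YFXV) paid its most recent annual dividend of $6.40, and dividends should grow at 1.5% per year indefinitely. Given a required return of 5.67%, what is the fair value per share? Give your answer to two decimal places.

Gordon growth model: P₀ = D₁/(r − g). D₁ = 6.40 × (1 + 0.015) = 6.4960.
P₀ = 6.4960 / (0.0567 − 0.015) = 6.4960 / 0.0417 = 155.7794

$155.78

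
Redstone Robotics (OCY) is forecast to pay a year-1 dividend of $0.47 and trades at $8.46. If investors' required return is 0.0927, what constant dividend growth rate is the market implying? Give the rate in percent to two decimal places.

From P₀ = D₁/(r − g), the implied growth is g = r − D₁/P₀.
g = 0.0927 − 0.47/8.46 = 0.0927 − 0.05556 = 0.03714

3.71%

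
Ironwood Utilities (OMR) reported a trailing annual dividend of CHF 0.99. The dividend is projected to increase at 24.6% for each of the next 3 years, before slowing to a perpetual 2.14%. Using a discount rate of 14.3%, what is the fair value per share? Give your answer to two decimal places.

Two-stage DDM. Project D₁…D_3 at 0.246, terminal growth 0.0214, discount at r = 0.143.
D_1 = 1.2335
D_2 = 1.5370
D_3 = 1.9151
Terminal value at t=3: TV = D_4/(r−g) = 1.9561/(0.143−0.0214) = 16.0861
P₀ = 1.2335/(1+0.143)^1 + 1.5370/(1+0.143)^2 + 1.9151/(1+0.143)^3 + 16.0861/(1+0.143)^3 = 14.3106

CHF 14.31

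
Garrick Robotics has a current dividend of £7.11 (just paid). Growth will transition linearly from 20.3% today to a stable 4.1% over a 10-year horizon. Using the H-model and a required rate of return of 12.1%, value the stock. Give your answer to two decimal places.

£164.51

H-model: P₀ = D₀[(1+g_L) + H(g_S−g_L)]/(r−g_L), with H = 10/2 = 5.
P₀ = 7.11 × [(1+0.041) + 5×(0.203−0.041)] / (0.121−0.041)
   = 7.11 × 1.8510 / 0.08 = 164.5076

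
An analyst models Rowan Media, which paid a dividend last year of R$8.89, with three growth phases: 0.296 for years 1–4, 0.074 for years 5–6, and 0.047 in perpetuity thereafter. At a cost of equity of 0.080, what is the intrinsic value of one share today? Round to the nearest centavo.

R$672.22

Three-stage DDM. Project D₁…D_6; terminal Gordon value at t=6 with g = 0.047; discount at r = 0.08.
D_1 = 11.5214
D_2 = 14.9318
D_3 = 19.3516
D_4 = 25.0797
D_5 = 26.9356
D_6 = 28.9288
TV_6 = 30.2884/(0.08−0.047) = 917.8317
P₀ = Σ Dₜ/(1+r)ᵗ + TV_6/(1+r)^6 = 672.2174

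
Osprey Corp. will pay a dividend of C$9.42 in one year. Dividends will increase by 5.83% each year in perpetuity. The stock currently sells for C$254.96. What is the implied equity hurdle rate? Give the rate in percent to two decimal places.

Rearranging the constant-growth DDM: r = D₁/P₀ + g.
r = 9.4200 / 254.96 + 0.0583 = 0.03695 + 0.0583 = 0.09525

9.52%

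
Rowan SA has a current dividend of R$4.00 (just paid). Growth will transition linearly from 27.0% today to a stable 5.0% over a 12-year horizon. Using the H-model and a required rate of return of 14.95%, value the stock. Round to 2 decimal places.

R$95.28

H-model: P₀ = D₀[(1+g_L) + H(g_S−g_L)]/(r−g_L), with H = 12/2 = 6.
P₀ = 4.00 × [(1+0.05) + 6×(0.27−0.05)] / (0.1495−0.05)
   = 4.00 × 2.3700 / 0.0995 = 95.2764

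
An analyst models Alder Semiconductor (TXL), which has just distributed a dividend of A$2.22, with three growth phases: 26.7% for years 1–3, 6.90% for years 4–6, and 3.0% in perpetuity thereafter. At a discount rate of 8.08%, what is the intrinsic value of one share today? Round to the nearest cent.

Three-stage DDM. Project D₁…D_6; terminal Gordon value at t=6 with g = 0.03; discount at r = 0.0808.
D_1 = 2.8127
D_2 = 3.5637
D_3 = 4.5153
D_4 = 4.8268
D_5 = 5.1599
D_6 = 5.5159
TV_6 = 5.6814/(0.0808−0.03) = 111.8380
P₀ = Σ Dₜ/(1+r)ᵗ + TV_6/(1+r)^6 = 89.8908

A$89.89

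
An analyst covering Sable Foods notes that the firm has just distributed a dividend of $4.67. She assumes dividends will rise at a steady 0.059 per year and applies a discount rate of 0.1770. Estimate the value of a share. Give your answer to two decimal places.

$41.91

Gordon growth model: P₀ = D₁/(r − g). D₁ = 4.67 × (1 + 0.059) = 4.9455.
P₀ = 4.9455 / (0.177 − 0.059) = 4.9455 / 0.118 = 41.9113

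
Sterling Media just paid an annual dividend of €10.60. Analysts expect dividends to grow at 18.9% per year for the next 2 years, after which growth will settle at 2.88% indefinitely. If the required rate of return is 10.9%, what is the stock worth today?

€179.85

Two-stage DDM. Project D₁…D_2 at 0.189, terminal growth 0.0288, discount at r = 0.109.
D_1 = 12.6034
D_2 = 14.9854
Terminal value at t=2: TV = D_3/(r−g) = 15.4170/(0.109−0.0288) = 192.2322
P₀ = 12.6034/(1+0.109)^1 + 14.9854/(1+0.109)^2 + 192.2322/(1+0.109)^2 = 179.8506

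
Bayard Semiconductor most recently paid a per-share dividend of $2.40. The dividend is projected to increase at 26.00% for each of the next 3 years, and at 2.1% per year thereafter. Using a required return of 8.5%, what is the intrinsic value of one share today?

$69.74

Two-stage DDM. Project D₁…D_3 at 0.26, terminal growth 0.021, discount at r = 0.085.
D_1 = 3.0240
D_2 = 3.8102
D_3 = 4.8009
Terminal value at t=3: TV = D_4/(r−g) = 4.9017/(0.085−0.021) = 76.5894
P₀ = 3.0240/(1+0.085)^1 + 3.8102/(1+0.085)^2 + 4.8009/(1+0.085)^3 + 76.5894/(1+0.085)^3 = 69.7448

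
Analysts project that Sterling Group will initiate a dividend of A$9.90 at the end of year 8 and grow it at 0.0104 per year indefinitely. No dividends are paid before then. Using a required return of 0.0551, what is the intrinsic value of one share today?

A$152.15

Deferred-dividend DDM. At t=7 the remaining stream is a growing perpetuity with first payment D_8 = 9.90.
V_7 = D_8/(r−g) = 9.90/(0.0551−0.0104) = 221.4765
P₀ = V_7/(1+r)^7 = 221.4765/(1+0.0551)^7 = 152.1501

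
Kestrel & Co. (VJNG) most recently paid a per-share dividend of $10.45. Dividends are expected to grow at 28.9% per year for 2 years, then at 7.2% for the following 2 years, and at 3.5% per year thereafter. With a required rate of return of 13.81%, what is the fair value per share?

$169.15

Three-stage DDM. Project D₁…D_4; terminal Gordon value at t=4 with g = 0.035; discount at r = 0.1381.
D_1 = 13.4700
D_2 = 17.3629
D_3 = 18.6130
D_4 = 19.9532
TV_4 = 20.6515/(0.1381−0.035) = 200.3057
P₀ = Σ Dₜ/(1+r)ᵗ + TV_4/(1+r)^4 = 169.1507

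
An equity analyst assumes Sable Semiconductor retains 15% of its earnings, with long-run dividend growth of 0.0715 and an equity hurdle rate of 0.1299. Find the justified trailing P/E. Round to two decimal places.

15.60

Payout ratio b = 1 − 0.15 = 0.85.
Justified trailing P/E = b(1+g)/(r−g) = 0.85×(1+0.0715)/(0.1299−0.0715) = 15.5955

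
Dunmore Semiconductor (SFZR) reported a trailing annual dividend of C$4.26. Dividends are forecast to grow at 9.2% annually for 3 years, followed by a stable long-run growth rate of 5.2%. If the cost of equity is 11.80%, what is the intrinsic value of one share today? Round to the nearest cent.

Two-stage DDM. Project D₁…D_3 at 0.092, terminal growth 0.052, discount at r = 0.118.
D_1 = 4.6519
D_2 = 5.0799
D_3 = 5.5472
Terminal value at t=3: TV = D_4/(r−g) = 5.8357/(0.118−0.052) = 88.4198
P₀ = 4.6519/(1+0.118)^1 + 5.0799/(1+0.118)^2 + 5.5472/(1+0.118)^3 + 88.4198/(1+0.118)^3 = 75.4685

C$75.47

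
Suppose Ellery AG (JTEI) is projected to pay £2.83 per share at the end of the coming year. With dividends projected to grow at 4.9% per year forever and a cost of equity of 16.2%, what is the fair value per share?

£25.04

Gordon growth model: P₀ = D₁/(r − g), with D₁ = 2.83 given directly.
P₀ = 2.8300 / (0.162 − 0.049) = 2.8300 / 0.113 = 25.0442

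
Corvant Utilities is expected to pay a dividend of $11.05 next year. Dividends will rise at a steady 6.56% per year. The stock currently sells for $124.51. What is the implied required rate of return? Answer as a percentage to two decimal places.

Rearranging the constant-growth DDM: r = D₁/P₀ + g.
r = 11.0500 / 124.51 + 0.0656 = 0.08875 + 0.0656 = 0.15435

15.43%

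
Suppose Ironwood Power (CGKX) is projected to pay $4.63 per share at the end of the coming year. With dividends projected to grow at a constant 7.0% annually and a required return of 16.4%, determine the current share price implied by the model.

$49.26

Gordon growth model: P₀ = D₁/(r − g), with D₁ = 4.63 given directly.
P₀ = 4.6300 / (0.164 − 0.07) = 4.6300 / 0.094 = 49.2553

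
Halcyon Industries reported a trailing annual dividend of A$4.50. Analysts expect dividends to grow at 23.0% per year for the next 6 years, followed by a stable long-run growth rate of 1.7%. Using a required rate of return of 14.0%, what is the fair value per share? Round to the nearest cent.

Two-stage DDM. Project D₁…D_6 at 0.23, terminal growth 0.017, discount at r = 0.14.
D_1 = 5.5350
D_2 = 6.8080
D_3 = 8.3739
D_4 = 10.2999
D_5 = 12.6689
D_6 = 15.5827
Terminal value at t=6: TV = D_7/(r−g) = 15.8476/(0.14−0.017) = 128.8425
P₀ = 5.5350/(1+0.14)^1 + 6.8080/(1+0.14)^2 + 8.3739/(1+0.14)^3 + 10.2999/(1+0.14)^4 + 12.6689/(1+0.14)^5 + 15.5827/(1+0.14)^6 + 128.8425/(1+0.14)^6 = 94.2223

A$94.22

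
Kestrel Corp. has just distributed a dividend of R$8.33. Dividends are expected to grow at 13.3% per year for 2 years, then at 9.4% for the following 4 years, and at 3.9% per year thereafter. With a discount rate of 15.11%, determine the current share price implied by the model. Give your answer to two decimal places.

R$105.76

Three-stage DDM. Project D₁…D_6; terminal Gordon value at t=6 with g = 0.039; discount at r = 0.1511.
D_1 = 9.4379
D_2 = 10.6931
D_3 = 11.6983
D_4 = 12.7979
D_5 = 14.0009
D_6 = 15.3170
TV_6 = 15.9144/(0.1511−0.039) = 141.9659
P₀ = Σ Dₜ/(1+r)ᵗ + TV_6/(1+r)^6 = 105.7648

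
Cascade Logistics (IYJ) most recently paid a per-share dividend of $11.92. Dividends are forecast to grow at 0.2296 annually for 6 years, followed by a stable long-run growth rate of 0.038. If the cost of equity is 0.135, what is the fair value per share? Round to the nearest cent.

Two-stage DDM. Project D₁…D_6 at 0.2296, terminal growth 0.038, discount at r = 0.135.
D_1 = 14.6568
D_2 = 18.0220
D_3 = 22.1599
D_4 = 27.2478
D_5 = 33.5039
D_6 = 41.1964
Terminal value at t=6: TV = D_7/(r−g) = 42.7619/(0.135−0.038) = 440.8441
P₀ = 14.6568/(1+0.135)^1 + 18.0220/(1+0.135)^2 + 22.1599/(1+0.135)^3 + 27.2478/(1+0.135)^4 + 33.5039/(1+0.135)^5 + 41.1964/(1+0.135)^6 + 440.8441/(1+0.135)^6 = 301.7460

$301.75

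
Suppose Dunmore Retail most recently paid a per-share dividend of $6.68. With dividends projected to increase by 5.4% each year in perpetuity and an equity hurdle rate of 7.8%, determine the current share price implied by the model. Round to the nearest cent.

$293.36

Gordon growth model: P₀ = D₁/(r − g). D₁ = 6.68 × (1 + 0.054) = 7.0407.
P₀ = 7.0407 / (0.078 − 0.054) = 7.0407 / 0.024 = 293.3633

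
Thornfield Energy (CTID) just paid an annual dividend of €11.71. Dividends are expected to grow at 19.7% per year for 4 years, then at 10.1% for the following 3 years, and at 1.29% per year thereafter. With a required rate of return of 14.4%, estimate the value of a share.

€188.21

Three-stage DDM. Project D₁…D_7; terminal Gordon value at t=7 with g = 0.0129; discount at r = 0.144.
D_1 = 14.0169
D_2 = 16.7782
D_3 = 20.0835
D_4 = 24.0399
D_5 = 26.4680
D_6 = 29.1412
D_7 = 32.0845
TV_7 = 32.4984/(0.144−0.0129) = 247.8902
P₀ = Σ Dₜ/(1+r)ᵗ + TV_7/(1+r)^7 = 188.2089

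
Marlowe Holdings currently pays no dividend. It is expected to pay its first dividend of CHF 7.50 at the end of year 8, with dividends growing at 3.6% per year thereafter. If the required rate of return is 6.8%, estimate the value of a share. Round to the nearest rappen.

CHF 147.88

Deferred-dividend DDM. At t=7 the remaining stream is a growing perpetuity with first payment D_8 = 7.50.
V_7 = D_8/(r−g) = 7.50/(0.068−0.036) = 234.3750
P₀ = V_7/(1+r)^7 = 234.3750/(1+0.068)^7 = 147.8810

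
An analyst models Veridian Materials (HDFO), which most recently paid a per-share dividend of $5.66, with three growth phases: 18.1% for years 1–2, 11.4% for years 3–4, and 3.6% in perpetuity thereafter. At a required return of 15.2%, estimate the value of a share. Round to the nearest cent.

Three-stage DDM. Project D₁…D_4; terminal Gordon value at t=4 with g = 0.036; discount at r = 0.152.
D_1 = 6.6845
D_2 = 7.8943
D_3 = 8.7943
D_4 = 9.7969
TV_4 = 10.1495/(0.152−0.036) = 87.4960
P₀ = Σ Dₜ/(1+r)ᵗ + TV_4/(1+r)^4 = 72.7456

$72.75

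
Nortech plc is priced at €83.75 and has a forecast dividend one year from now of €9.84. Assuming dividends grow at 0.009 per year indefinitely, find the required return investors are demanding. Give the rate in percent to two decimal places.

12.65%

Rearranging the constant-growth DDM: r = D₁/P₀ + g.
r = 9.8400 / 83.75 + 0.009 = 0.11749 + 0.009 = 0.12649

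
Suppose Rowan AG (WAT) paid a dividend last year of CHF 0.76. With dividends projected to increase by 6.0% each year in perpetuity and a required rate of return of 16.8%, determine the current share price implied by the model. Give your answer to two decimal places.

Gordon growth model: P₀ = D₁/(r − g). D₁ = 0.76 × (1 + 0.06) = 0.8056.
P₀ = 0.8056 / (0.168 − 0.06) = 0.8056 / 0.108 = 7.4593

CHF 7.46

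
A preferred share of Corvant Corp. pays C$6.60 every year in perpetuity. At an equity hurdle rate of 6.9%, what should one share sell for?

Zero-growth DDM (perpetuity): P₀ = D/r = 6.60 / 0.069 = 95.6522

C$95.65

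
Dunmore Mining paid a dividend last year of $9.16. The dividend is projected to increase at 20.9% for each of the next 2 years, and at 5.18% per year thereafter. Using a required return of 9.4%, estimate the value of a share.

Two-stage DDM. Project D₁…D_2 at 0.209, terminal growth 0.0518, discount at r = 0.094.
D_1 = 11.0744
D_2 = 13.3890
Terminal value at t=2: TV = D_3/(r−g) = 14.0825/(0.094−0.0518) = 333.7097
P₀ = 11.0744/(1+0.094)^1 + 13.3890/(1+0.094)^2 + 333.7097/(1+0.094)^2 = 300.1364

$300.14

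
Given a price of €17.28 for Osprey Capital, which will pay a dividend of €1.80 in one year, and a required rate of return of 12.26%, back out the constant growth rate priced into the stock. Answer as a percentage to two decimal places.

From P₀ = D₁/(r − g), the implied growth is g = r − D₁/P₀.
g = 0.1226 − 1.80/17.28 = 0.1226 − 0.10417 = 0.01843

1.84%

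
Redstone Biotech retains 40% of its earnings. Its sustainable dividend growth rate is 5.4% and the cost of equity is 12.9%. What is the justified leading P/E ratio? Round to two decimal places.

8.00

Payout ratio b = 1 − 0.40 = 0.60.
Justified leading P/E = b/(r−g) = 0.60/(0.129−0.054) = 8.0000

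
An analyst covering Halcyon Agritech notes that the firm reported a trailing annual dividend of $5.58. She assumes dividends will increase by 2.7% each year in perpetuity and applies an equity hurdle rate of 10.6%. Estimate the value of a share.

$72.54

Gordon growth model: P₀ = D₁/(r − g). D₁ = 5.58 × (1 + 0.027) = 5.7307.
P₀ = 5.7307 / (0.106 − 0.027) = 5.7307 / 0.079 = 72.5400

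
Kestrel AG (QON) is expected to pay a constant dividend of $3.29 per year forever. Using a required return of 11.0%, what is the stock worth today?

Zero-growth DDM (perpetuity): P₀ = D/r = 3.29 / 0.11 = 29.9091

$29.91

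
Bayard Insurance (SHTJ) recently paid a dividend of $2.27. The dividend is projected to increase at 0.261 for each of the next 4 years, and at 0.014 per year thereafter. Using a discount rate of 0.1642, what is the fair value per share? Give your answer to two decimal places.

$32.22

Two-stage DDM. Project D₁…D_4 at 0.261, terminal growth 0.014, discount at r = 0.1642.
D_1 = 2.8625
D_2 = 3.6096
D_3 = 4.5517
D_4 = 5.7397
Terminal value at t=4: TV = D_5/(r−g) = 5.8200/(0.1642−0.014) = 38.7484
P₀ = 2.8625/(1+0.1642)^1 + 3.6096/(1+0.1642)^2 + 4.5517/(1+0.1642)^3 + 5.7397/(1+0.1642)^4 + 38.7484/(1+0.1642)^4 = 32.2243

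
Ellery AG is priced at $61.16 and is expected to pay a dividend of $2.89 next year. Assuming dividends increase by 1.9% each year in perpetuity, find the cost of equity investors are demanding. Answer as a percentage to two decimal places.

6.63%

Rearranging the constant-growth DDM: r = D₁/P₀ + g.
r = 2.8900 / 61.16 + 0.019 = 0.04725 + 0.019 = 0.06625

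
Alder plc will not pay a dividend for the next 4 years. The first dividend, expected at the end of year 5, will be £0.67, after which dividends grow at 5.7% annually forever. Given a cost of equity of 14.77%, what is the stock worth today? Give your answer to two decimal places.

Deferred-dividend DDM. At t=4 the remaining stream is a growing perpetuity with first payment D_5 = 0.67.
V_4 = D_5/(r−g) = 0.67/(0.1477−0.057) = 7.3870
P₀ = V_4/(1+r)^4 = 7.3870/(1+0.1477)^4 = 4.2575

£4.26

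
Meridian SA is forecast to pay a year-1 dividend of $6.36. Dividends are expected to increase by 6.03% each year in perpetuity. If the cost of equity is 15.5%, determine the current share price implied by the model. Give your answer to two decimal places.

$67.16

Gordon growth model: P₀ = D₁/(r − g), with D₁ = 6.36 given directly.
P₀ = 6.3600 / (0.155 − 0.0603) = 6.3600 / 0.0947 = 67.1595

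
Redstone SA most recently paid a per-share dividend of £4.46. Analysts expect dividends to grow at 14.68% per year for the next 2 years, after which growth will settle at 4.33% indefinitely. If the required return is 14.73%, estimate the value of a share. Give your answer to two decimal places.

£53.62

Two-stage DDM. Project D₁…D_2 at 0.1468, terminal growth 0.0433, discount at r = 0.1473.
D_1 = 5.1147
D_2 = 5.8656
Terminal value at t=2: TV = D_3/(r−g) = 6.1195/(0.1473−0.0433) = 58.8418
P₀ = 5.1147/(1+0.1473)^1 + 5.8656/(1+0.1473)^2 + 58.8418/(1+0.1473)^2 = 53.6167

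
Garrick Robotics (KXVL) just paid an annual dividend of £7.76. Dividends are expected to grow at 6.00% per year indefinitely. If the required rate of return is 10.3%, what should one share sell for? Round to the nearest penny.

£191.29

Gordon growth model: P₀ = D₁/(r − g). D₁ = 7.76 × (1 + 0.06) = 8.2256.
P₀ = 8.2256 / (0.103 − 0.06) = 8.2256 / 0.043 = 191.2930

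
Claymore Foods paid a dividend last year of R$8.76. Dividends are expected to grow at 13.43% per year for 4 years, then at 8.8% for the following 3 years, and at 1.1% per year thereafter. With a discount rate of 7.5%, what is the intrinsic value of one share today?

R$251.35

Three-stage DDM. Project D₁…D_7; terminal Gordon value at t=7 with g = 0.011; discount at r = 0.075.
D_1 = 9.9365
D_2 = 11.2709
D_3 = 12.7846
D_4 = 14.5016
D_5 = 15.7777
D_6 = 17.1662
D_7 = 18.6768
TV_7 = 18.8822/(0.075−0.011) = 295.0351
P₀ = Σ Dₜ/(1+r)ᵗ + TV_7/(1+r)^7 = 251.3508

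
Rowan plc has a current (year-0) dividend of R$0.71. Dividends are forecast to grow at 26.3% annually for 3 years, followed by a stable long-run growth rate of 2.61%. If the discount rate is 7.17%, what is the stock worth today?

Two-stage DDM. Project D₁…D_3 at 0.263, terminal growth 0.0261, discount at r = 0.0717.
D_1 = 0.8967
D_2 = 1.1326
D_3 = 1.4304
Terminal value at t=3: TV = D_4/(r−g) = 1.4678/(0.0717−0.0261) = 32.1879
P₀ = 0.8967/(1+0.0717)^1 + 1.1326/(1+0.0717)^2 + 1.4304/(1+0.0717)^3 + 32.1879/(1+0.0717)^3 = 29.1351

R$29.14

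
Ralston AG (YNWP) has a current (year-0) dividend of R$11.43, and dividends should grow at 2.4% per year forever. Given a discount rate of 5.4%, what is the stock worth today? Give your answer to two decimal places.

Gordon growth model: P₀ = D₁/(r − g). D₁ = 11.43 × (1 + 0.024) = 11.7043.
P₀ = 11.7043 / (0.054 − 0.024) = 11.7043 / 0.03 = 390.1440

R$390.14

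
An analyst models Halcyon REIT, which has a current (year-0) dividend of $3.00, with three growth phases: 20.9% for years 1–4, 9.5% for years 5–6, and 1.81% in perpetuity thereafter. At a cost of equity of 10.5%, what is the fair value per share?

Three-stage DDM. Project D₁…D_6; terminal Gordon value at t=6 with g = 0.0181; discount at r = 0.105.
D_1 = 3.6270
D_2 = 4.3850
D_3 = 5.3015
D_4 = 6.4095
D_5 = 7.0184
D_6 = 7.6852
TV_6 = 7.8243/(0.105−0.0181) = 90.0379
P₀ = Σ Dₜ/(1+r)ᵗ + TV_6/(1+r)^6 = 73.0436

$73.04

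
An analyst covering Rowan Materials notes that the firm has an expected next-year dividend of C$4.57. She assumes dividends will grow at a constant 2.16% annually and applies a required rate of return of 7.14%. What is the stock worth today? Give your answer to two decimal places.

C$91.77

Gordon growth model: P₀ = D₁/(r − g), with D₁ = 4.57 given directly.
P₀ = 4.5700 / (0.0714 − 0.0216) = 4.5700 / 0.0498 = 91.7671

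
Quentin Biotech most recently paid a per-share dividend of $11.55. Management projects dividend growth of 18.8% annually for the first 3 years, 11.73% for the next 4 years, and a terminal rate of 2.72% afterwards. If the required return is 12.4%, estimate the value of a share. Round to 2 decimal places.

Three-stage DDM. Project D₁…D_7; terminal Gordon value at t=7 with g = 0.0272; discount at r = 0.124.
D_1 = 13.7214
D_2 = 16.3010
D_3 = 19.3656
D_4 = 21.6372
D_5 = 24.1752
D_6 = 27.0110
D_7 = 30.1794
TV_7 = 31.0003/(0.124−0.0272) = 320.2507
P₀ = Σ Dₜ/(1+r)ᵗ + TV_7/(1+r)^7 = 233.7842

$233.78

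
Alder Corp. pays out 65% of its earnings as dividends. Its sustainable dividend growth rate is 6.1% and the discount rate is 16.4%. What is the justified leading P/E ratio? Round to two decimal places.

Justified leading P/E = b/(r−g) = 0.65/(0.164−0.061) = 6.3107

6.31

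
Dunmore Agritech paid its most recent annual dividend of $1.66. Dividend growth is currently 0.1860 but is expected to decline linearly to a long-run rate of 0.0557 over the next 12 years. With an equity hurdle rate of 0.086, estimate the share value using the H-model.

$100.67

H-model: P₀ = D₀[(1+g_L) + H(g_S−g_L)]/(r−g_L), with H = 12/2 = 6.
P₀ = 1.66 × [(1+0.0557) + 6×(0.186−0.0557)] / (0.086−0.0557)
   = 1.66 × 1.8375 / 0.0303 = 100.6683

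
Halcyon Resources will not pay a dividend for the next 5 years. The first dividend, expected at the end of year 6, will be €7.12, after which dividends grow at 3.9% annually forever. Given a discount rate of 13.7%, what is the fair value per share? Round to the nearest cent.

Deferred-dividend DDM. At t=5 the remaining stream is a growing perpetuity with first payment D_6 = 7.12.
V_5 = D_6/(r−g) = 7.12/(0.137−0.039) = 72.6531
P₀ = V_5/(1+r)^5 = 72.6531/(1+0.137)^5 = 38.2342

€38.23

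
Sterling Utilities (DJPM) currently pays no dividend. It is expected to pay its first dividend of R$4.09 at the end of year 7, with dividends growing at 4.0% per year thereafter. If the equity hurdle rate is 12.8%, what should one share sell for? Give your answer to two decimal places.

R$22.56

Deferred-dividend DDM. At t=6 the remaining stream is a growing perpetuity with first payment D_7 = 4.09.
V_6 = D_7/(r−g) = 4.09/(0.128−0.04) = 46.4773
P₀ = V_6/(1+r)^6 = 46.4773/(1+0.128)^6 = 22.5624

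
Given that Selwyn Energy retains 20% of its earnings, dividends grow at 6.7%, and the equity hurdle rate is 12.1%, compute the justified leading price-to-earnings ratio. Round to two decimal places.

Payout ratio b = 1 − 0.20 = 0.80.
Justified leading P/E = b/(r−g) = 0.80/(0.121−0.067) = 14.8148

14.81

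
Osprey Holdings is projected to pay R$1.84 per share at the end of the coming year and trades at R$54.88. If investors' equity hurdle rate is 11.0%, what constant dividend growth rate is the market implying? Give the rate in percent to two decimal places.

From P₀ = D₁/(r − g), the implied growth is g = r − D₁/P₀.
g = 0.11 − 1.84/54.88 = 0.11 − 0.03353 = 0.07647

7.65%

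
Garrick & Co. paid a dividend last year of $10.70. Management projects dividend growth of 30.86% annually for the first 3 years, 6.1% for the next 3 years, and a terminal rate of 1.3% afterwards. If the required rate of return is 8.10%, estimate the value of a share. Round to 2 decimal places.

Three-stage DDM. Project D₁…D_6; terminal Gordon value at t=6 with g = 0.013; discount at r = 0.081.
D_1 = 14.0020
D_2 = 18.3230
D_3 = 23.9775
D_4 = 25.4402
D_5 = 26.9920
D_6 = 28.6385
TV_6 = 29.0108/(0.081−0.013) = 426.6298
P₀ = Σ Dₜ/(1+r)ᵗ + TV_6/(1+r)^6 = 369.8375

$369.84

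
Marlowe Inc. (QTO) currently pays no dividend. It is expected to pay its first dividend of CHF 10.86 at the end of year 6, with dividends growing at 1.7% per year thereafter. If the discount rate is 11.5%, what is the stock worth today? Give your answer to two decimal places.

CHF 64.30

Deferred-dividend DDM. At t=5 the remaining stream is a growing perpetuity with first payment D_6 = 10.86.
V_5 = D_6/(r−g) = 10.86/(0.115−0.017) = 110.8163
P₀ = V_5/(1+r)^5 = 110.8163/(1+0.115)^5 = 64.3027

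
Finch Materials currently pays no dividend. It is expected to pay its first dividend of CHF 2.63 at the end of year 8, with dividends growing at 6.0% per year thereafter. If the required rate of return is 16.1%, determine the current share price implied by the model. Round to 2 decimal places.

Deferred-dividend DDM. At t=7 the remaining stream is a growing perpetuity with first payment D_8 = 2.63.
V_7 = D_8/(r−g) = 2.63/(0.161−0.06) = 26.0396
P₀ = V_7/(1+r)^7 = 26.0396/(1+0.161)^7 = 9.1582

CHF 9.16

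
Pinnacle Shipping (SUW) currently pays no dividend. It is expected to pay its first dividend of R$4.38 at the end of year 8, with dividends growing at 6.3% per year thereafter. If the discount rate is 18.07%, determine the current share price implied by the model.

Deferred-dividend DDM. At t=7 the remaining stream is a growing perpetuity with first payment D_8 = 4.38.
V_7 = D_8/(r−g) = 4.38/(0.1807−0.063) = 37.2133
P₀ = V_7/(1+r)^7 = 37.2133/(1+0.1807)^7 = 11.6338

R$11.63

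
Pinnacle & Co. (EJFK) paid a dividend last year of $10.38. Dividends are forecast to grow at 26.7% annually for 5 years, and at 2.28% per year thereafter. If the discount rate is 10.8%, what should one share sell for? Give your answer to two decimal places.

$322.64

Two-stage DDM. Project D₁…D_5 at 0.267, terminal growth 0.0228, discount at r = 0.108.
D_1 = 13.1515
D_2 = 16.6629
D_3 = 21.1119
D_4 = 26.7488
D_5 = 33.8907
Terminal value at t=5: TV = D_6/(r−g) = 34.6634/(0.108−0.0228) = 406.8474
P₀ = 13.1515/(1+0.108)^1 + 16.6629/(1+0.108)^2 + 21.1119/(1+0.108)^3 + 26.7488/(1+0.108)^4 + 33.8907/(1+0.108)^5 + 406.8474/(1+0.108)^5 = 322.6366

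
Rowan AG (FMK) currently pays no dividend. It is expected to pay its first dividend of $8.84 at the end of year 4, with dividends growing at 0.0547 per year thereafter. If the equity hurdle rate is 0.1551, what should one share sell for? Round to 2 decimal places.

Deferred-dividend DDM. At t=3 the remaining stream is a growing perpetuity with first payment D_4 = 8.84.
V_3 = D_4/(r−g) = 8.84/(0.1551−0.0547) = 88.0478
P₀ = V_3/(1+r)^3 = 88.0478/(1+0.1551)^3 = 57.1294

$57.13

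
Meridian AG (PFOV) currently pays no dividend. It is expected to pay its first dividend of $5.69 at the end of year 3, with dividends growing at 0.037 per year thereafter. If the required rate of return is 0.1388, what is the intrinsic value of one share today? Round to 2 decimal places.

Deferred-dividend DDM. At t=2 the remaining stream is a growing perpetuity with first payment D_3 = 5.69.
V_2 = D_3/(r−g) = 5.69/(0.1388−0.037) = 55.8939
P₀ = V_2/(1+r)^2 = 55.8939/(1+0.1388)^2 = 43.0992

$43.10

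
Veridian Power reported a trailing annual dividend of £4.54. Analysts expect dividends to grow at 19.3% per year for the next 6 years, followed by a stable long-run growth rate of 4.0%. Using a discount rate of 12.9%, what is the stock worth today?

£107.04

Two-stage DDM. Project D₁…D_6 at 0.193, terminal growth 0.04, discount at r = 0.129.
D_1 = 5.4162
D_2 = 6.4616
D_3 = 7.7086
D_4 = 9.1964
D_5 = 10.9713
D_6 = 13.0888
Terminal value at t=6: TV = D_7/(r−g) = 13.6123/(0.129−0.04) = 152.9473
P₀ = 5.4162/(1+0.129)^1 + 6.4616/(1+0.129)^2 + 7.7086/(1+0.129)^3 + 9.1964/(1+0.129)^4 + 10.9713/(1+0.129)^5 + 13.0888/(1+0.129)^6 + 152.9473/(1+0.129)^6 = 107.0398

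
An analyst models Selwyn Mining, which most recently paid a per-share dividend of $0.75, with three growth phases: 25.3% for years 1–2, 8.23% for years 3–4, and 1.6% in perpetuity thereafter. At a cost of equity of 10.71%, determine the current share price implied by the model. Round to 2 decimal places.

Three-stage DDM. Project D₁…D_4; terminal Gordon value at t=4 with g = 0.016; discount at r = 0.1071.
D_1 = 0.9398
D_2 = 1.1775
D_3 = 1.2744
D_4 = 1.3793
TV_4 = 1.4014/(0.1071−0.016) = 15.3828
P₀ = Σ Dₜ/(1+r)ᵗ + TV_4/(1+r)^4 = 13.9066

$13.91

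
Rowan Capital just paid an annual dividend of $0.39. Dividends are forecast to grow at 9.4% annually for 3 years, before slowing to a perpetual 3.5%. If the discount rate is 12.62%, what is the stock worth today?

Two-stage DDM. Project D₁…D_3 at 0.094, terminal growth 0.035, discount at r = 0.1262.
D_1 = 0.4267
D_2 = 0.4668
D_3 = 0.5106
Terminal value at t=3: TV = D_4/(r−g) = 0.5285/(0.1262−0.035) = 5.7951
P₀ = 0.4267/(1+0.1262)^1 + 0.4668/(1+0.1262)^2 + 0.5106/(1+0.1262)^3 + 5.7951/(1+0.1262)^3 = 5.1615

$5.16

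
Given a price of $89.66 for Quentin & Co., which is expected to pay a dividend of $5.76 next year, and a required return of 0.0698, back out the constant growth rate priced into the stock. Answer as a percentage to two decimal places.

From P₀ = D₁/(r − g), the implied growth is g = r − D₁/P₀.
g = 0.0698 − 5.76/89.66 = 0.0698 − 0.06424 = 0.00556

0.56%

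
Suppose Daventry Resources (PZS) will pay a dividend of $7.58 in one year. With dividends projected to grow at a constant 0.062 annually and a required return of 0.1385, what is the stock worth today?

$99.08

Gordon growth model: P₀ = D₁/(r − g), with D₁ = 7.58 given directly.
P₀ = 7.5800 / (0.1385 − 0.062) = 7.5800 / 0.0765 = 99.0850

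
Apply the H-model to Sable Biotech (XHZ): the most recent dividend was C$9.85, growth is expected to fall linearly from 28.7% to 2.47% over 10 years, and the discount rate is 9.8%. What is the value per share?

C$313.94

H-model: P₀ = D₀[(1+g_L) + H(g_S−g_L)]/(r−g_L), with H = 10/2 = 5.
P₀ = 9.85 × [(1+0.0247) + 5×(0.287−0.0247)] / (0.098−0.0247)
   = 9.85 × 2.3362 / 0.0733 = 313.9368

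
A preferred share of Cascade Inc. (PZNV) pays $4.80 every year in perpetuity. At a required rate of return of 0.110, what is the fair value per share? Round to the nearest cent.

Zero-growth DDM (perpetuity): P₀ = D/r = 4.80 / 0.11 = 43.6364

$43.64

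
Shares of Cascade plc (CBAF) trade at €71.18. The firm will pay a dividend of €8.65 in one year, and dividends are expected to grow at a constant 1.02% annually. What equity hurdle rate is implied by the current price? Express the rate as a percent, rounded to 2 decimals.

13.17%

Rearranging the constant-growth DDM: r = D₁/P₀ + g.
r = 8.6500 / 71.18 + 0.0102 = 0.12152 + 0.0102 = 0.13172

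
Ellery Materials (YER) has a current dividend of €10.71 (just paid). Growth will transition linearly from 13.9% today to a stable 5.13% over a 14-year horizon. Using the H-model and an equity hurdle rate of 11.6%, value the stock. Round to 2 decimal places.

H-model: P₀ = D₀[(1+g_L) + H(g_S−g_L)]/(r−g_L), with H = 14/2 = 7.
P₀ = 10.71 × [(1+0.0513) + 7×(0.139−0.0513)] / (0.116−0.0513)
   = 10.71 × 1.6652 / 0.0647 = 275.6459

€275.65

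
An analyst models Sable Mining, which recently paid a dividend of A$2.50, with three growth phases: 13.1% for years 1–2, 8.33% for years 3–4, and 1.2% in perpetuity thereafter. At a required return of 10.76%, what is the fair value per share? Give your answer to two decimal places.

A$36.60

Three-stage DDM. Project D₁…D_4; terminal Gordon value at t=4 with g = 0.012; discount at r = 0.1076.
D_1 = 2.8275
D_2 = 3.1979
D_3 = 3.4643
D_4 = 3.7529
TV_4 = 3.7979/(0.1076−0.012) = 39.7270
P₀ = Σ Dₜ/(1+r)ᵗ + TV_4/(1+r)^4 = 36.5997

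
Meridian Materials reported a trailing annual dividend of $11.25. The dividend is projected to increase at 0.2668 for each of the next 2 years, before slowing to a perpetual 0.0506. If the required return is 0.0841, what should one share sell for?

Two-stage DDM. Project D₁…D_2 at 0.2668, terminal growth 0.0506, discount at r = 0.0841.
D_1 = 14.2515
D_2 = 18.0538
Terminal value at t=2: TV = D_3/(r−g) = 18.9673/(0.0841−0.0506) = 566.1887
P₀ = 14.2515/(1+0.0841)^1 + 18.0538/(1+0.0841)^2 + 566.1887/(1+0.0841)^2 = 510.2582

$510.26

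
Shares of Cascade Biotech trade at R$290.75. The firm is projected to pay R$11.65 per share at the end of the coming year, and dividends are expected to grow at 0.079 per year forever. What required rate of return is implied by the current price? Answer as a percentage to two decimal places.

11.91%

Rearranging the constant-growth DDM: r = D₁/P₀ + g.
r = 11.6500 / 290.75 + 0.079 = 0.04007 + 0.079 = 0.11907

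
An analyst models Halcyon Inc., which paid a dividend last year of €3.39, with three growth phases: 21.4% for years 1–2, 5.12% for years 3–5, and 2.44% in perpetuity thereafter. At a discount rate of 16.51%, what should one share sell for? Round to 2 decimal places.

Three-stage DDM. Project D₁…D_5; terminal Gordon value at t=5 with g = 0.0244; discount at r = 0.1651.
D_1 = 4.1155
D_2 = 4.9962
D_3 = 5.2520
D_4 = 5.5209
D_5 = 5.8035
TV_5 = 5.9451/(0.1651−0.0244) = 42.2541
P₀ = Σ Dₜ/(1+r)ᵗ + TV_5/(1+r)^5 = 35.9141

€35.91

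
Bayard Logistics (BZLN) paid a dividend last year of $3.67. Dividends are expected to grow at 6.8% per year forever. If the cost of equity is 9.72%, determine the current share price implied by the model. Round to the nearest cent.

$134.23

Gordon growth model: P₀ = D₁/(r − g). D₁ = 3.67 × (1 + 0.068) = 3.9196.
P₀ = 3.9196 / (0.0972 − 0.068) = 3.9196 / 0.0292 = 134.2315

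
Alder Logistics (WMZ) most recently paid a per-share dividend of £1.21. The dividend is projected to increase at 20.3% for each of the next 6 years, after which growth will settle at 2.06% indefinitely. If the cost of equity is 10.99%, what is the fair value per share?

Two-stage DDM. Project D₁…D_6 at 0.203, terminal growth 0.0206, discount at r = 0.1099.
D_1 = 1.4556
D_2 = 1.7511
D_3 = 2.1066
D_4 = 2.5342
D_5 = 3.0487
D_6 = 3.6676
Terminal value at t=6: TV = D_7/(r−g) = 3.7431/(0.1099−0.0206) = 41.9163
P₀ = 1.4556/(1+0.1099)^1 + 1.7511/(1+0.1099)^2 + 2.1066/(1+0.1099)^3 + 2.5342/(1+0.1099)^4 + 3.0487/(1+0.1099)^5 + 3.6676/(1+0.1099)^6 + 41.9163/(1+0.1099)^6 = 32.1380

£32.14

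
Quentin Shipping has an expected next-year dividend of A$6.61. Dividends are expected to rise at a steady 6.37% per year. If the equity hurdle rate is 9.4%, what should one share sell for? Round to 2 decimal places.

A$218.15

Gordon growth model: P₀ = D₁/(r − g), with D₁ = 6.61 given directly.
P₀ = 6.6100 / (0.094 − 0.0637) = 6.6100 / 0.0303 = 218.1518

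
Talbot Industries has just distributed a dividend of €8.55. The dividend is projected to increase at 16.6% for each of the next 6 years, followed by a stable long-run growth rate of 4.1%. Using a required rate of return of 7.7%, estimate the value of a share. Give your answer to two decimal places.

Two-stage DDM. Project D₁…D_6 at 0.166, terminal growth 0.041, discount at r = 0.077.
D_1 = 9.9693
D_2 = 11.6242
D_3 = 13.5538
D_4 = 15.8038
D_5 = 18.4272
D_6 = 21.4861
Terminal value at t=6: TV = D_7/(r−g) = 22.3670/(0.077−0.041) = 621.3061
P₀ = 9.9693/(1+0.077)^1 + 11.6242/(1+0.077)^2 + 13.5538/(1+0.077)^3 + 15.8038/(1+0.077)^4 + 18.4272/(1+0.077)^5 + 21.4861/(1+0.077)^6 + 621.3061/(1+0.077)^6 = 466.4761

€466.48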